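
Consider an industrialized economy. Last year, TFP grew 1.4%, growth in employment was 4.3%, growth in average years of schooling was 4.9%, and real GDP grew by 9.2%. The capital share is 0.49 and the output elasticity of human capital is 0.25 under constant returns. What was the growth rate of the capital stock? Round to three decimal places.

The capital stock growth was 11.137%.

Labor's share = 1 − 0.49 − 0.25 = 0.26.
gY = gA + 0.25×4.9 + 0.26×4.3 + 0.49×g.
0.49×g = 9.2 − 1.4 − 2.343 = 5.457.
g = 5.457 / 0.49 = 11.13673%.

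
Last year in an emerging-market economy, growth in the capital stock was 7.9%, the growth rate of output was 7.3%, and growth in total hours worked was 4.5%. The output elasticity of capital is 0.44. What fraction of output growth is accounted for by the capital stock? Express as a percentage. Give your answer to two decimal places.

47.62%

The capital stock contributed 0.44 × 7.9 = 3.476 pp.
Share of growth = 3.476 / 7.3 × 100 = 47.6164%.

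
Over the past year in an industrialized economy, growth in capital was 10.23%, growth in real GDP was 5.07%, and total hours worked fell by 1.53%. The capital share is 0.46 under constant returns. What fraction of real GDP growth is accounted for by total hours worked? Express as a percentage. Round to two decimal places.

Labor's share = 1 − 0.46 = 0.54.
Total hours worked contributed 0.54 × (-1.53) = -0.8262 pp.
Share of growth = -0.8262 / 5.07 × 100 = -16.2959%.

Total hours worked accounted for -16.30% of growth.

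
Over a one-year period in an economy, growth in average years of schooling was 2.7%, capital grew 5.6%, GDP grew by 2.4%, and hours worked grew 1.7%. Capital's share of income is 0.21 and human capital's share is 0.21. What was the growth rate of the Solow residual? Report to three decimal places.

Labor's share = 1 − 0.21 − 0.21 = 0.58.
Capital: 0.21 × 5.6 = 1.176 pp.
Average years of schooling: 0.21 × 2.7 = 0.567 pp.
Hours worked: 0.58 × 1.7 = 0.986 pp.
TFP growth = 2.4 − 2.729 = -0.329%.

-0.329%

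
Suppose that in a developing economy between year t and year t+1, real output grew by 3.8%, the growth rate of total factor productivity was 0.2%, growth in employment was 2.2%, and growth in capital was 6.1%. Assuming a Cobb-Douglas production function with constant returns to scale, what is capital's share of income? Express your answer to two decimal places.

0.36

gY = gA + α·gK + (1−α)·gL, so gY − gA − gL = α(gK − gL).
3.8 − 0.2 − 2.2 = α × (6.1 − 2.2).
1.4 = 3.9 α, so α = 0.359.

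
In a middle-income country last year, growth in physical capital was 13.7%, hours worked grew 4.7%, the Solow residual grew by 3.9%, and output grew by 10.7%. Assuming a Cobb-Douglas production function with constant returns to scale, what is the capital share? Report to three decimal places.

gY = gA + α·gK + (1−α)·gL, so gY − gA − gL = α(gK − gL).
10.7 − 3.9 − 4.7 = α × (13.7 − 4.7).
2.1 = 9 α, so α = 0.23333.

0.233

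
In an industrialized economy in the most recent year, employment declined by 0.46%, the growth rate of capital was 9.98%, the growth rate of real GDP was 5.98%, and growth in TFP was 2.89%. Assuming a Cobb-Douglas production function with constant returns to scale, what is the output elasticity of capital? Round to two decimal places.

0.34

gY = gA + α·gK + (1−α)·gL, so gY − gA − gL = α(gK − gL).
5.98 − 2.89 + 0.46 = α × (9.98 − (-0.46)).
3.55 = 10.44 α, so α = 0.34.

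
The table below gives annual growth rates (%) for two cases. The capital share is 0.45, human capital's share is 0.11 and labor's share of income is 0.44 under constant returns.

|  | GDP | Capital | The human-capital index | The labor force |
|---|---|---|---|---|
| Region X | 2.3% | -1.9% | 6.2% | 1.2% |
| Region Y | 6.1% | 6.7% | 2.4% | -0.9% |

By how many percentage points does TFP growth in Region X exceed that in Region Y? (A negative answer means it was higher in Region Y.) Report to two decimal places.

Labor's share = 1 − 0.45 − 0.11 = 0.44.
Region X: TFP = 2.3 + 0.855 − 0.682 − 0.528 = 1.945%.
Region Y: TFP = 6.1 − 3.015 − 0.264 + 0.396 = 3.217%.
Difference = 1.945 − (3.217) = -1.272 pp.

-1.27 percentage points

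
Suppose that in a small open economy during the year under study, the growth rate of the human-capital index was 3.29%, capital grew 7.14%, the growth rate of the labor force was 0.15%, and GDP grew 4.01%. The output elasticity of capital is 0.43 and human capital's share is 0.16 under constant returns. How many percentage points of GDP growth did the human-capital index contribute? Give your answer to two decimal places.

0.53 pp

Contribution = share × growth = 0.16 × 3.29 = 0.5264 pp.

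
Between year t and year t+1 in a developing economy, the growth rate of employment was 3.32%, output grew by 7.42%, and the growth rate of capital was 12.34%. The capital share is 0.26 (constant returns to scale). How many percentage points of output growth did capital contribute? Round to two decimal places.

3.21 percentage points

Contribution = share × growth = 0.26 × 12.34 = 3.2084 pp.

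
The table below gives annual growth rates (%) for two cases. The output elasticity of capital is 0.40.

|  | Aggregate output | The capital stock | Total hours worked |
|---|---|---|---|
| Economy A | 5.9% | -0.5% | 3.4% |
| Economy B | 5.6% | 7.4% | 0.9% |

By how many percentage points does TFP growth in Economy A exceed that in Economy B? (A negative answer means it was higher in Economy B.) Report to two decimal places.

1.96 percentage points

Labor's share = 1 − 0.4 = 0.6.
Economy A: TFP = 5.9 + 0.2 − 2.04 = 4.06%.
Economy B: TFP = 5.6 − 2.96 − 0.54 = 2.1%.
Difference = 4.06 − (2.1) = 1.96 pp.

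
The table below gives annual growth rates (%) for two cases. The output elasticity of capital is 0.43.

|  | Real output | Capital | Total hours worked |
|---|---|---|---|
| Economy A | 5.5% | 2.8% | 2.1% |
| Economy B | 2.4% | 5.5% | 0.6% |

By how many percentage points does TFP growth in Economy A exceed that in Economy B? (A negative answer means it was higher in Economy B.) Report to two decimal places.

Labor's share = 1 − 0.43 = 0.57.
Economy A: TFP = 5.5 − 1.204 − 1.197 = 3.099%.
Economy B: TFP = 2.4 − 2.365 − 0.342 = -0.307%.
Difference = 3.099 − (-0.307) = 3.406 pp.

3.41 percentage points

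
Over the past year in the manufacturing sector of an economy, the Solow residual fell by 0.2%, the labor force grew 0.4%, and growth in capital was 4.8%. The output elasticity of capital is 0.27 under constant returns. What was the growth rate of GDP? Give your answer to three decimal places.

1.388%

Labor's share = 1 − 0.27 = 0.73.
Capital: 0.27 × 4.8 = 1.296 pp.
The labor force: 0.73 × 0.4 = 0.292 pp.
Output growth = -0.2 + 1.588 = 1.388%.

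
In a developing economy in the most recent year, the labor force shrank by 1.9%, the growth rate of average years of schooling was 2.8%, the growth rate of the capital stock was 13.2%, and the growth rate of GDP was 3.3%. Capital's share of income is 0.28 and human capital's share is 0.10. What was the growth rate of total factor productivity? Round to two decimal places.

Total factor productivity grew 0.50%.

Labor's share = 1 − 0.28 − 0.1 = 0.62.
The capital stock: 0.28 × 13.2 = 3.696 pp.
Average years of schooling: 0.1 × 2.8 = 0.28 pp.
The labor force: 0.62 × (-1.9) = -1.178 pp.
TFP growth = 3.3 − 2.798 = 0.502%.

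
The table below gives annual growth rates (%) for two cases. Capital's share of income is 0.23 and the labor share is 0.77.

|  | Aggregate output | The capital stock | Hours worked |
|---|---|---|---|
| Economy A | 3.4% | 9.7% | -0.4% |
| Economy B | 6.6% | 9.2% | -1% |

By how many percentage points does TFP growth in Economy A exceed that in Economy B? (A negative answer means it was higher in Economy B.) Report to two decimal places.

-3.78 percentage points

Labor's share = 1 − 0.23 = 0.77.
Economy A: TFP = 3.4 − 2.231 + 0.308 = 1.477%.
Economy B: TFP = 6.6 − 2.116 + 0.77 = 5.254%.
Difference = 1.477 − (5.254) = -3.777 pp.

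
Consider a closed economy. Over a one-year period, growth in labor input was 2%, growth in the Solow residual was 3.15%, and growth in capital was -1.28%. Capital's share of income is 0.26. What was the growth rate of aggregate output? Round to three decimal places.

4.297%

Labor's share = 1 − 0.26 = 0.74.
Capital: 0.26 × (-1.28) = -0.3328 pp.
Labor input: 0.74 × 2 = 1.48 pp.
Output growth = 3.15 + 1.1472 = 4.2972%.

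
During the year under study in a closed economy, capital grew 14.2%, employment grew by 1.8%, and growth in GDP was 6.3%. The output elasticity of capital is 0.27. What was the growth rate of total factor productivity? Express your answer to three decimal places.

1.152%

Labor's share = 1 − 0.27 = 0.73.
Capital: 0.27 × 14.2 = 3.834 pp.
Employment: 0.73 × 1.8 = 1.314 pp.
TFP growth = 6.3 − 5.148 = 1.152%.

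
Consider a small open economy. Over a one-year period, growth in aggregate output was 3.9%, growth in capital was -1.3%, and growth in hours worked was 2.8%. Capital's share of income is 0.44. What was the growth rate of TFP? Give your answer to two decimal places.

2.90%

Labor's share = 1 − 0.44 = 0.56.
Capital: 0.44 × (-1.3) = -0.572 pp.
Hours worked: 0.56 × 2.8 = 1.568 pp.
TFP growth = 3.9 − 0.996 = 2.904%.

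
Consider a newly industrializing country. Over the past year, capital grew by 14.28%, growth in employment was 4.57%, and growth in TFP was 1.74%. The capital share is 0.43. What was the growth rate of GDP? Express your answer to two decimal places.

Labor's share = 1 − 0.43 = 0.57.
Capital: 0.43 × 14.28 = 6.1404 pp.
Employment: 0.57 × 4.57 = 2.6049 pp.
Output growth = 1.74 + 8.7453 = 10.4853%.

GDP grew 10.49%.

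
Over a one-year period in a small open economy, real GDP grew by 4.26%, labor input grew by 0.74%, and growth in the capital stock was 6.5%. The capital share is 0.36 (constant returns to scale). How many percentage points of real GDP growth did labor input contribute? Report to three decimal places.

0.474 pp

Labor's share = 1 − 0.36 = 0.64.
Contribution = share × growth = 0.64 × 0.74 = 0.4736 pp.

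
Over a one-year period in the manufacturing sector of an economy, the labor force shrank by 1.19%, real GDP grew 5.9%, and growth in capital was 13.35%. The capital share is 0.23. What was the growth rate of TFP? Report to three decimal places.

3.746%

Labor's share = 1 − 0.23 = 0.77.
Capital: 0.23 × 13.35 = 3.0705 pp.
The labor force: 0.77 × (-1.19) = -0.9163 pp.
TFP growth = 5.9 − 2.1542 = 3.7458%.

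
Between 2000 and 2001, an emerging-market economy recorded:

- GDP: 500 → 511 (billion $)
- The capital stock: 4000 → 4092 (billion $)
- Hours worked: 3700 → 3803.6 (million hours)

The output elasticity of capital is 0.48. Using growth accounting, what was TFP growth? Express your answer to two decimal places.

GDP growth = (511 − 500) / 500 = 2.2%.
The capital stock growth = (4092 − 4000) / 4000 = 2.3%.
Hours worked growth = (3803.6 − 3700) / 3700 = 2.8%.
Labor's share = 1 − 0.48 = 0.52.
The capital stock: 0.48 × 2.3 = 1.104 pp.
Hours worked: 0.52 × 2.8 = 1.456 pp.
TFP growth = 2.2 − 2.56 = -0.36%.

-0.36%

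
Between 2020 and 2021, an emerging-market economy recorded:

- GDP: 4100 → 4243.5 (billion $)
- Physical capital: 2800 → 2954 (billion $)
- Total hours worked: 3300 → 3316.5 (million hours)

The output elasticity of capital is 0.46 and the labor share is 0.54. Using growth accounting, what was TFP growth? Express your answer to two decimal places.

GDP growth = (4243.5 − 4100) / 4100 = 3.5%.
Physical capital growth = (2954 − 2800) / 2800 = 5.5%.
Total hours worked growth = (3316.5 − 3300) / 3300 = 0.5%.
Labor's share = 1 − 0.46 = 0.54.
Physical capital: 0.46 × 5.5 = 2.53 pp.
Total hours worked: 0.54 × 0.5 = 0.27 pp.
TFP growth = 3.5 − 2.8 = 0.7%.

0.70%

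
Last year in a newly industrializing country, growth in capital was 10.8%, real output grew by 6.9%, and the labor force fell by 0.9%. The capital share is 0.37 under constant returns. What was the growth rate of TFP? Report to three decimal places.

Labor's share = 1 − 0.37 = 0.63.
Capital: 0.37 × 10.8 = 3.996 pp.
The labor force: 0.63 × (-0.9) = -0.567 pp.
TFP growth = 6.9 − 3.429 = 3.471%.

3.471%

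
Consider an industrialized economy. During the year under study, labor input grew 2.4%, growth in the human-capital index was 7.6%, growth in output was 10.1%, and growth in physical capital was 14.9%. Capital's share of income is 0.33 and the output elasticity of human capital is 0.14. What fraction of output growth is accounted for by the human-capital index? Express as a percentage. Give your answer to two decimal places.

The human-capital index contributed 0.14 × 7.6 = 1.064 pp.
Share of growth = 1.064 / 10.1 × 100 = 10.5347%.

The human-capital index accounted for 10.53% of growth.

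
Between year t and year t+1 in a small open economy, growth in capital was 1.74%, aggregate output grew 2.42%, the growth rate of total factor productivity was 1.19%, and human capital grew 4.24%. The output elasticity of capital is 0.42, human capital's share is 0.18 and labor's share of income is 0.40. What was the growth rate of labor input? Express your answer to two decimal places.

-0.66%

Labor's share = 1 − 0.42 − 0.18 = 0.4.
gY = gA + 0.42×1.74 + 0.18×4.24 + 0.4×g.
0.4×g = 2.42 − 1.19 − 1.494 = -0.264.
g = -0.264 / 0.4 = -0.66%.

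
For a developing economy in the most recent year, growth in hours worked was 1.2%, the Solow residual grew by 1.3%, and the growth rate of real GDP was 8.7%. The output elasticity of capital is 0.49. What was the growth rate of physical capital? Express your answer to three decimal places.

Labor's share = 1 − 0.49 = 0.51.
gY = gA + 0.51×1.2 + 0.49×g.
0.49×g = 8.7 − 1.3 − 0.612 = 6.788.
g = 6.788 / 0.49 = 13.85306%.

13.853%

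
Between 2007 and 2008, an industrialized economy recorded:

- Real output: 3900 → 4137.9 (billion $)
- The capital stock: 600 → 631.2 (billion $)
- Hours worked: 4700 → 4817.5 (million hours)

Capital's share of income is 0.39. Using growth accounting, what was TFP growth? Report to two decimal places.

TFP growth was 2.55%.

Real output growth = (4137.9 − 3900) / 3900 = 6.1%.
The capital stock growth = (631.2 − 600) / 600 = 5.2%.
Hours worked growth = (4817.5 − 4700) / 4700 = 2.5%.
Labor's share = 1 − 0.39 = 0.61.
The capital stock: 0.39 × 5.2 = 2.028 pp.
Hours worked: 0.61 × 2.5 = 1.525 pp.
TFP growth = 6.1 − 3.553 = 2.547%.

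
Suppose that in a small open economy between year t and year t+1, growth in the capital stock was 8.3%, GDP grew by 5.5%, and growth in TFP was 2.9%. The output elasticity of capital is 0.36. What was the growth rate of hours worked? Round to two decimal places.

-0.61%

Labor's share = 1 − 0.36 = 0.64.
gY = gA + 0.36×8.3 + 0.64×g.
0.64×g = 5.5 − 2.9 − 2.988 = -0.388.
g = -0.388 / 0.64 = -0.6063%.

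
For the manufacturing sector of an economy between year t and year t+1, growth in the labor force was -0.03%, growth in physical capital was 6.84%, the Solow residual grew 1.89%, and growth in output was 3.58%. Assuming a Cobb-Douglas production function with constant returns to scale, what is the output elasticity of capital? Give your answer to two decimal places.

0.25

gY = gA + α·gK + (1−α)·gL, so gY − gA − gL = α(gK − gL).
3.58 − 1.89 + 0.03 = α × (6.84 − (-0.03)).
1.72 = 6.87 α, so α = 0.2504.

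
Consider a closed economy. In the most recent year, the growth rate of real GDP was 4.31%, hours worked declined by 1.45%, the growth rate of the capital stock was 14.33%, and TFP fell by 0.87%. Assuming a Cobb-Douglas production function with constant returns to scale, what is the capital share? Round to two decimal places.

gY = gA + α·gK + (1−α)·gL, so gY − gA − gL = α(gK − gL).
4.31 + 0.87 + 1.45 = α × (14.33 − (-1.45)).
6.63 = 15.78 α, so α = 0.4202.

The capital share is 0.42.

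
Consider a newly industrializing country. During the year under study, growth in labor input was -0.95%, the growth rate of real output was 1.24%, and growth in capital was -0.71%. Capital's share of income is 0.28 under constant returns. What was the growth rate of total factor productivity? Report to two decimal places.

Labor's share = 1 − 0.28 = 0.72.
Capital: 0.28 × (-0.71) = -0.1988 pp.
Labor input: 0.72 × (-0.95) = -0.684 pp.
TFP growth = 1.24 + 0.8828 = 2.1228%.

Total factor productivity growth was 2.12%.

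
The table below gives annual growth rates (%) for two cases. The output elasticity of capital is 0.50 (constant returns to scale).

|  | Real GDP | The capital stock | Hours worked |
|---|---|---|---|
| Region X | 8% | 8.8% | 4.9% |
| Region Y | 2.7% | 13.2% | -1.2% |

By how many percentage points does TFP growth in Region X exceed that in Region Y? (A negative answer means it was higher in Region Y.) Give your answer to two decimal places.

4.45 percentage points

Labor's share = 1 − 0.5 = 0.5.
Region X: TFP = 8 − 4.4 − 2.45 = 1.15%.
Region Y: TFP = 2.7 − 6.6 + 0.6 = -3.3%.
Difference = 1.15 − (-3.3) = 4.45 pp.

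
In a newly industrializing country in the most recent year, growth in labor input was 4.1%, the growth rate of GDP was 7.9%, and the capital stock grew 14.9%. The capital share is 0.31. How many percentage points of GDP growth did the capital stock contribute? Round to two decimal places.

Contribution = share × growth = 0.31 × 14.9 = 4.619 pp.

4.62 pp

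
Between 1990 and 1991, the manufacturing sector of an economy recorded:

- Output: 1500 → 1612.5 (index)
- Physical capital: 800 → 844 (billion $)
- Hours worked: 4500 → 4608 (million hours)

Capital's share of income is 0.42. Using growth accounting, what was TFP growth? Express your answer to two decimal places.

Output growth = (1612.5 − 1500) / 1500 = 7.5%.
Physical capital growth = (844 − 800) / 800 = 5.5%.
Hours worked growth = (4608 − 4500) / 4500 = 2.4%.
Labor's share = 1 − 0.42 = 0.58.
Physical capital: 0.42 × 5.5 = 2.31 pp.
Hours worked: 0.58 × 2.4 = 1.392 pp.
TFP growth = 7.5 − 3.702 = 3.798%.

3.80%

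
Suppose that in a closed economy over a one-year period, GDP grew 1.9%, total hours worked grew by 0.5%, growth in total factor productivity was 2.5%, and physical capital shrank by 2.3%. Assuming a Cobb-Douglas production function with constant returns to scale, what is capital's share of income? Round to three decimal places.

α = 0.393

gY = gA + α·gK + (1−α)·gL, so gY − gA − gL = α(gK − gL).
1.9 − 2.5 − 0.5 = α × (-2.3 − 0.5).
-1.1 = -2.8 α, so α = 0.39286.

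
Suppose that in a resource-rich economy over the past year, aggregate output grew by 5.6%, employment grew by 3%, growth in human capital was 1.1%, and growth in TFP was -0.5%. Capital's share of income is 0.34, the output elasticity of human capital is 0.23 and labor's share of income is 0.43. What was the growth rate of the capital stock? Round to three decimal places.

13.403%

Labor's share = 1 − 0.34 − 0.23 = 0.43.
gY = gA + 0.23×1.1 + 0.43×3 + 0.34×g.
0.34×g = 5.6 + 0.5 − 1.543 = 4.557.
g = 4.557 / 0.34 = 13.40294%.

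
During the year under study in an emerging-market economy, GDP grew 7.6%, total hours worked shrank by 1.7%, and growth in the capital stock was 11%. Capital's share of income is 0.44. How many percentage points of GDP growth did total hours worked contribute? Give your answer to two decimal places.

Labor's share = 1 − 0.44 = 0.56.
Contribution = share × growth = 0.56 × (-1.7) = -0.952 pp.

-0.95 pp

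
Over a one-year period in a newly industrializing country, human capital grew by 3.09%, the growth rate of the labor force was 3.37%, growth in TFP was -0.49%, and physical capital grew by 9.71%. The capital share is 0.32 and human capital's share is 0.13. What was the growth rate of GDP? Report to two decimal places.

Labor's share = 1 − 0.32 − 0.13 = 0.55.
Physical capital: 0.32 × 9.71 = 3.1072 pp.
Human capital: 0.13 × 3.09 = 0.4017 pp.
The labor force: 0.55 × 3.37 = 1.8535 pp.
Output growth = -0.49 + 5.3624 = 4.8724%.

4.87%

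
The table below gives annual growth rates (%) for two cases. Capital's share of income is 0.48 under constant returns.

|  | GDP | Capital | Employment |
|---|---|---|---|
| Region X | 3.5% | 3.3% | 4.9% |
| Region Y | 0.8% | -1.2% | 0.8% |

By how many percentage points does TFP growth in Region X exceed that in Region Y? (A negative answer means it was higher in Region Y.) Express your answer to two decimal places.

-1.59 percentage points

Labor's share = 1 − 0.48 = 0.52.
Region X: TFP = 3.5 − 1.584 − 2.548 = -0.632%.
Region Y: TFP = 0.8 + 0.576 − 0.416 = 0.96%.
Difference = -0.632 − (0.96) = -1.592 pp.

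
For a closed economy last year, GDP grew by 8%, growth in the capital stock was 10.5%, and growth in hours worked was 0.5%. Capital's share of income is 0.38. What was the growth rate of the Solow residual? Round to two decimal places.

3.70%

Labor's share = 1 − 0.38 = 0.62.
The capital stock: 0.38 × 10.5 = 3.99 pp.
Hours worked: 0.62 × 0.5 = 0.31 pp.
TFP growth = 8 − 4.3 = 3.7%.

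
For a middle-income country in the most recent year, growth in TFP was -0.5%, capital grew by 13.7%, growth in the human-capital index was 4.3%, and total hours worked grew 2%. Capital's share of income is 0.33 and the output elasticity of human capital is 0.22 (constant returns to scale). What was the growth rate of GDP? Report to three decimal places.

5.867%

Labor's share = 1 − 0.33 − 0.22 = 0.45.
Capital: 0.33 × 13.7 = 4.521 pp.
The human-capital index: 0.22 × 4.3 = 0.946 pp.
Total hours worked: 0.45 × 2 = 0.9 pp.
Output growth = -0.5 + 6.367 = 5.867%.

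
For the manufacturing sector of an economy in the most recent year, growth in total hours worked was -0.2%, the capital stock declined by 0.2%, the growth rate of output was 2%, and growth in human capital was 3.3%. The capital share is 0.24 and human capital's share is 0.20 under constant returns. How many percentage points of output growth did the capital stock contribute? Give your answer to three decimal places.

Contribution = share × growth = 0.24 × (-0.2) = -0.048 pp.

-0.048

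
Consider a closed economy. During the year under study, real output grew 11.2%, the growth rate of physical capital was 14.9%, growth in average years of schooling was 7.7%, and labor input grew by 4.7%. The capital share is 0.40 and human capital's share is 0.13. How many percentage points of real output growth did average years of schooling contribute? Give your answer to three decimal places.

Contribution = share × growth = 0.13 × 7.7 = 1.001 pp.

1.001 pp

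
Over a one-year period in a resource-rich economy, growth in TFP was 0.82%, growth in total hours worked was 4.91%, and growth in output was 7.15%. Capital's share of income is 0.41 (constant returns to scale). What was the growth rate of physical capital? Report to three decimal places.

Labor's share = 1 − 0.41 = 0.59.
gY = gA + 0.59×4.91 + 0.41×g.
0.41×g = 7.15 − 0.82 − 2.8969 = 3.4331.
g = 3.4331 / 0.41 = 8.37341%.

Physical capital grew 8.373%.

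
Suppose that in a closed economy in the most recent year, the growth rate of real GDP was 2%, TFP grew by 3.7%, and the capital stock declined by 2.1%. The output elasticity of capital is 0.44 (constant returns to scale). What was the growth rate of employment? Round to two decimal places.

Labor's share = 1 − 0.44 = 0.56.
gY = gA + 0.44×(-2.1) + 0.56×g.
0.56×g = 2 − 3.7 + 0.924 = -0.776.
g = -0.776 / 0.56 = -1.3857%.

-1.39%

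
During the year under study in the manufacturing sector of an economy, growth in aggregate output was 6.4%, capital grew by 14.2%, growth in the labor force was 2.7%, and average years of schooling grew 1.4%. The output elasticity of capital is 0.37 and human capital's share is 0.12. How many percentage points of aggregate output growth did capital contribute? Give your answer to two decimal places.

Contribution = share × growth = 0.37 × 14.2 = 5.254 pp.

5.25 percentage points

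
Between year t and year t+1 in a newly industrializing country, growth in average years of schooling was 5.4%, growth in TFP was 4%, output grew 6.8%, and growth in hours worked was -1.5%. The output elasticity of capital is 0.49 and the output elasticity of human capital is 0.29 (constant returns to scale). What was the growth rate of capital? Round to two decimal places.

3.19%

Labor's share = 1 − 0.49 − 0.29 = 0.22.
gY = gA + 0.29×5.4 + 0.22×(-1.5) + 0.49×g.
0.49×g = 6.8 − 4 − 1.236 = 1.564.
g = 1.564 / 0.49 = 3.1918%.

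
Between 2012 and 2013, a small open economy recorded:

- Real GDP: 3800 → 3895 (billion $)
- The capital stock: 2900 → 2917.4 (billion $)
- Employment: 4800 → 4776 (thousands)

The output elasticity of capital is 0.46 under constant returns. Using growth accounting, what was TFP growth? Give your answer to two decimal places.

TFP growth was 2.49%.

Real GDP growth = (3895 − 3800) / 3800 = 2.5%.
The capital stock growth = (2917.4 − 2900) / 2900 = 0.6%.
Employment growth = (4776 − 4800) / 4800 = -0.5%.
Labor's share = 1 − 0.46 = 0.54.
The capital stock: 0.46 × 0.6 = 0.276 pp.
Employment: 0.54 × (-0.5) = -0.27 pp.
TFP growth = 2.5 − 0.006 = 2.494%.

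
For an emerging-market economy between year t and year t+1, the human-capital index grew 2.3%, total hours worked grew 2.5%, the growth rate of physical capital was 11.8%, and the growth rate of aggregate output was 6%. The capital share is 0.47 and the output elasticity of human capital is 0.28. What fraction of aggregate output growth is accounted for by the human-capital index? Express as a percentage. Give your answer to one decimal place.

10.7%

The human-capital index contributed 0.28 × 2.3 = 0.644 pp.
Share of growth = 0.644 / 6 × 100 = 10.733%.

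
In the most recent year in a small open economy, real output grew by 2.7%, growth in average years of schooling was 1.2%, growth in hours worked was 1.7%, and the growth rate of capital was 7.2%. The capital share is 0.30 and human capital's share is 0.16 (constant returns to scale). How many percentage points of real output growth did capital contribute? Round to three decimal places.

2.160 pp

Contribution = share × growth = 0.3 × 7.2 = 2.16 pp.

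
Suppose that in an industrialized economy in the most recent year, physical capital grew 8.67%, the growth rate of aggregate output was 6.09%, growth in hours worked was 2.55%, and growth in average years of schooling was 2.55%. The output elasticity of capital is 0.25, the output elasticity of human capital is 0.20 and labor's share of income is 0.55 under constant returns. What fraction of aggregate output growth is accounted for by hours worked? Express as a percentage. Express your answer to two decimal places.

Labor's share = 1 − 0.25 − 0.2 = 0.55.
Hours worked contributed 0.55 × 2.55 = 1.4025 pp.
Share of growth = 1.4025 / 6.09 × 100 = 23.0296%.

Hours worked accounted for 23.03% of growth.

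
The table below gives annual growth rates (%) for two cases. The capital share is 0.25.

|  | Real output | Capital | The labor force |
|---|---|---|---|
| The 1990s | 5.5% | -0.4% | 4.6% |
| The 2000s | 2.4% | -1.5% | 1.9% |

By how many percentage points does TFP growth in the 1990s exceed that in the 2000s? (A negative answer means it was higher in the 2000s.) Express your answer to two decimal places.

0.80 percentage points

Labor's share = 1 − 0.25 = 0.75.
The 1990s: TFP = 5.5 + 0.1 − 3.45 = 2.15%.
The 2000s: TFP = 2.4 + 0.375 − 1.425 = 1.35%.
Difference = 2.15 − (1.35) = 0.8 pp.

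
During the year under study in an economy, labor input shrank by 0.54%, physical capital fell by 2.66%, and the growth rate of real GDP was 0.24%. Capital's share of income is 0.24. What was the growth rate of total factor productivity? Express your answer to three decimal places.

1.289%

Labor's share = 1 − 0.24 = 0.76.
Physical capital: 0.24 × (-2.66) = -0.6384 pp.
Labor input: 0.76 × (-0.54) = -0.4104 pp.
TFP growth = 0.24 + 1.0488 = 1.2888%.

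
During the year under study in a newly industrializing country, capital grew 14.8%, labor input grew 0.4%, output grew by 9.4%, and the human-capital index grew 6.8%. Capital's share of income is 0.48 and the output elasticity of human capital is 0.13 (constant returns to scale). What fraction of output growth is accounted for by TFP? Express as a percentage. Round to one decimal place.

Labor's share = 1 − 0.48 − 0.13 = 0.39.
Capital: 0.48 × 14.8 = 7.104 pp.
The human-capital index: 0.13 × 6.8 = 0.884 pp.
Labor input: 0.39 × 0.4 = 0.156 pp.
TFP growth = 9.4 − 8.144 = 1.256%.
TFP share of growth = 1.256 / 9.4 × 100 = 13.362%.

TFP accounted for 13.4% of growth.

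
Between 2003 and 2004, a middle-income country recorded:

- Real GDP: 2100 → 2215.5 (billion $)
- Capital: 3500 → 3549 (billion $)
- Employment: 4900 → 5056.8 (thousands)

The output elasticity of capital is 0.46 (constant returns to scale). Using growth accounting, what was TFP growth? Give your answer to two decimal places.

TFP grew 3.13%.

Real GDP growth = (2215.5 − 2100) / 2100 = 5.5%.
Capital growth = (3549 − 3500) / 3500 = 1.4%.
Employment growth = (5056.8 − 4900) / 4900 = 3.2%.
Labor's share = 1 − 0.46 = 0.54.
Capital: 0.46 × 1.4 = 0.644 pp.
Employment: 0.54 × 3.2 = 1.728 pp.
TFP growth = 5.5 − 2.372 = 3.128%.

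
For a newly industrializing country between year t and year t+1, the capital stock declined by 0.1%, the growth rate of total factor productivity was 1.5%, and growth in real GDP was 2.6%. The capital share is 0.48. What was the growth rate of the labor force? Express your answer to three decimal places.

Labor's share = 1 − 0.48 = 0.52.
gY = gA + 0.48×(-0.1) + 0.52×g.
0.52×g = 2.6 − 1.5 + 0.048 = 1.148.
g = 1.148 / 0.52 = 2.20769%.

The labor force grew 2.208%.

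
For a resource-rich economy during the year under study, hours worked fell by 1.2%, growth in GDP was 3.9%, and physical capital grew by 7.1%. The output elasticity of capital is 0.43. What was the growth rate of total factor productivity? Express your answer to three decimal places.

Labor's share = 1 − 0.43 = 0.57.
Physical capital: 0.43 × 7.1 = 3.053 pp.
Hours worked: 0.57 × (-1.2) = -0.684 pp.
TFP growth = 3.9 − 2.369 = 1.531%.

1.531%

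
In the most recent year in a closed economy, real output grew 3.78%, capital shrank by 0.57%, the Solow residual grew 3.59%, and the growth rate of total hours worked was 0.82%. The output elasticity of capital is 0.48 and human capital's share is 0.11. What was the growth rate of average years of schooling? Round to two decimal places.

Labor's share = 1 − 0.48 − 0.11 = 0.41.
gY = gA + 0.48×(-0.57) + 0.41×0.82 + 0.11×g.
0.11×g = 3.78 − 3.59 − 0.0626 = 0.1274.
g = 0.1274 / 0.11 = 1.1582%.

1.16%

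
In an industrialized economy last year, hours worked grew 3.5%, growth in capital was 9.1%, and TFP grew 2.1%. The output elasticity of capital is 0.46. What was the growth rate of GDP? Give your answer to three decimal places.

GDP growth was 8.176%.

Labor's share = 1 − 0.46 = 0.54.
Capital: 0.46 × 9.1 = 4.186 pp.
Hours worked: 0.54 × 3.5 = 1.89 pp.
Output growth = 2.1 + 6.076 = 8.176%.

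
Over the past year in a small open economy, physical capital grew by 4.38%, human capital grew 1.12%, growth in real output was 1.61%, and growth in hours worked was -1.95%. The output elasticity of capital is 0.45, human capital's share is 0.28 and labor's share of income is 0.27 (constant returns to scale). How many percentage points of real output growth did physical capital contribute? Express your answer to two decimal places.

Contribution = share × growth = 0.45 × 4.38 = 1.971 pp.

1.97 pp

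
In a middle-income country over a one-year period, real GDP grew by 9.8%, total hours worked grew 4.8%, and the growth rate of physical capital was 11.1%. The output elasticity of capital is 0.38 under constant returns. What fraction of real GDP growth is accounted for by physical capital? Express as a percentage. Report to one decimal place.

Physical capital contributed 0.38 × 11.1 = 4.218 pp.
Share of growth = 4.218 / 9.8 × 100 = 43.041%.

Physical capital accounted for 43.0% of growth.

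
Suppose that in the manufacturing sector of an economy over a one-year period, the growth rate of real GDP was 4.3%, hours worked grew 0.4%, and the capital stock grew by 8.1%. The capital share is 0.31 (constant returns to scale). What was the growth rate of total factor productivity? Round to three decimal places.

Labor's share = 1 − 0.31 = 0.69.
The capital stock: 0.31 × 8.1 = 2.511 pp.
Hours worked: 0.69 × 0.4 = 0.276 pp.
TFP growth = 4.3 − 2.787 = 1.513%.

1.513%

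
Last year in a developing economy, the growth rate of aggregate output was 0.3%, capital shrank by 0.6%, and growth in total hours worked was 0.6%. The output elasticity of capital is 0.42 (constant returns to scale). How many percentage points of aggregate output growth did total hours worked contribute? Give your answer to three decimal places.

Labor's share = 1 − 0.42 = 0.58.
Contribution = share × growth = 0.58 × 0.6 = 0.348 pp.

0.348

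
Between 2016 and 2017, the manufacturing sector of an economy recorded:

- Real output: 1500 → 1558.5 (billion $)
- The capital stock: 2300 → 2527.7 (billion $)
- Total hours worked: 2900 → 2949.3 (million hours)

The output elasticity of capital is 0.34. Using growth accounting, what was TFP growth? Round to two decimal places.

Real output growth = (1558.5 − 1500) / 1500 = 3.9%.
The capital stock growth = (2527.7 − 2300) / 2300 = 9.9%.
Total hours worked growth = (2949.3 − 2900) / 2900 = 1.7%.
Labor's share = 1 − 0.34 = 0.66.
The capital stock: 0.34 × 9.9 = 3.366 pp.
Total hours worked: 0.66 × 1.7 = 1.122 pp.
TFP growth = 3.9 − 4.488 = -0.588%.

-0.59%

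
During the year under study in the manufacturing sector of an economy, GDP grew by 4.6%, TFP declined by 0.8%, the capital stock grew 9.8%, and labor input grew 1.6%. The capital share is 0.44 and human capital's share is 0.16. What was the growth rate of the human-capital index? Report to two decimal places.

The human-capital index grew 2.80%.

Labor's share = 1 − 0.44 − 0.16 = 0.4.
gY = gA + 0.44×9.8 + 0.4×1.6 + 0.16×g.
0.16×g = 4.6 + 0.8 − 4.952 = 0.448.
g = 0.448 / 0.16 = 2.8%.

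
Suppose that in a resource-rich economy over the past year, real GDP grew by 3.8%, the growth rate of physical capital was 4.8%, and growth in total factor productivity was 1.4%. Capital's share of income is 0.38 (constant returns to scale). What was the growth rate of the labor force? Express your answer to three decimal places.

Labor's share = 1 − 0.38 = 0.62.
gY = gA + 0.38×4.8 + 0.62×g.
0.62×g = 3.8 − 1.4 − 1.824 = 0.576.
g = 0.576 / 0.62 = 0.92903%.

The labor force grew 0.929%.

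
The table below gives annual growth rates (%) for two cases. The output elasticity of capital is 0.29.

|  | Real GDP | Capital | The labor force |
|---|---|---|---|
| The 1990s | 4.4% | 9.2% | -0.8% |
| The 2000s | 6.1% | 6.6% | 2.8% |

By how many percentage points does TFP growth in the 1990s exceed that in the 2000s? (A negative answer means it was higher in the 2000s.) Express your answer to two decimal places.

Labor's share = 1 − 0.29 = 0.71.
The 1990s: TFP = 4.4 − 2.668 + 0.568 = 2.3%.
The 2000s: TFP = 6.1 − 1.914 − 1.988 = 2.198%.
Difference = 2.3 − (2.198) = 0.102 pp.

0.10 percentage points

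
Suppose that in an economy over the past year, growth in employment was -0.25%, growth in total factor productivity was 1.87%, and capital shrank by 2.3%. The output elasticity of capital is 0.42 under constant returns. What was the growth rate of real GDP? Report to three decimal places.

Labor's share = 1 − 0.42 = 0.58.
Capital: 0.42 × (-2.3) = -0.966 pp.
Employment: 0.58 × (-0.25) = -0.145 pp.
Output growth = 1.87 + (-1.111) = 0.759%.

Real GDP growth was 0.759%.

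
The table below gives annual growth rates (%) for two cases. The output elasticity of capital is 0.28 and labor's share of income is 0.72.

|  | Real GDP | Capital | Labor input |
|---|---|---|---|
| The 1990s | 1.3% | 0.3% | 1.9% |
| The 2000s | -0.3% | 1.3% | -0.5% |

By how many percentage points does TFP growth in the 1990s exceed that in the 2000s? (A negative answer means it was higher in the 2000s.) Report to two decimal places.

0.15 percentage points

Labor's share = 1 − 0.28 = 0.72.
The 1990s: TFP = 1.3 − 0.084 − 1.368 = -0.152%.
The 2000s: TFP = -0.3 − 0.364 + 0.36 = -0.304%.
Difference = -0.152 − (-0.304) = 0.152 pp.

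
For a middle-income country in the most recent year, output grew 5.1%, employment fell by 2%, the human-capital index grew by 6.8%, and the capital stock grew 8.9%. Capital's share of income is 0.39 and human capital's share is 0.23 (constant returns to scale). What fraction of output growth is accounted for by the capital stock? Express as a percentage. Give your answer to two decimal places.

The capital stock accounted for 68.06% of growth.

The capital stock contributed 0.39 × 8.9 = 3.471 pp.
Share of growth = 3.471 / 5.1 × 100 = 68.0588%.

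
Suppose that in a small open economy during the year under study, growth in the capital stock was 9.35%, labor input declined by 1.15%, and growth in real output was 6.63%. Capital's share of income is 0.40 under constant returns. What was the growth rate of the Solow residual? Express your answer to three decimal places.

3.580%

Labor's share = 1 − 0.4 = 0.6.
The capital stock: 0.4 × 9.35 = 3.74 pp.
Labor input: 0.6 × (-1.15) = -0.69 pp.
TFP growth = 6.63 − 3.05 = 3.58%.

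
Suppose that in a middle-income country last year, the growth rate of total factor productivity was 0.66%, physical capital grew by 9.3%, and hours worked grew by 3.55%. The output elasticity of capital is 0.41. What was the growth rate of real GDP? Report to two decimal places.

Labor's share = 1 − 0.41 = 0.59.
Physical capital: 0.41 × 9.3 = 3.813 pp.
Hours worked: 0.59 × 3.55 = 2.0945 pp.
Output growth = 0.66 + 5.9075 = 6.5675%.

6.57%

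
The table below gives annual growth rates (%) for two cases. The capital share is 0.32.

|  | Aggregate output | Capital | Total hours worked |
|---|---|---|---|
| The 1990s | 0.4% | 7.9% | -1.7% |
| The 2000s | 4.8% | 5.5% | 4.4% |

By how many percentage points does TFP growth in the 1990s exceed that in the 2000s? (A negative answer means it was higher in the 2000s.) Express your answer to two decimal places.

Labor's share = 1 − 0.32 = 0.68.
The 1990s: TFP = 0.4 − 2.528 + 1.156 = -0.972%.
The 2000s: TFP = 4.8 − 1.76 − 2.992 = 0.048%.
Difference = -0.972 − (0.048) = -1.02 pp.

-1.02 percentage points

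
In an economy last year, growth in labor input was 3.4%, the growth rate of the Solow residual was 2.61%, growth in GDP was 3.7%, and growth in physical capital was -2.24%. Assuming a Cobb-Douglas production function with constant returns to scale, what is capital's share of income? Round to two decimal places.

0.41

gY = gA + α·gK + (1−α)·gL, so gY − gA − gL = α(gK − gL).
3.7 − 2.61 − 3.4 = α × (-2.24 − 3.4).
-2.31 = -5.64 α, so α = 0.4096.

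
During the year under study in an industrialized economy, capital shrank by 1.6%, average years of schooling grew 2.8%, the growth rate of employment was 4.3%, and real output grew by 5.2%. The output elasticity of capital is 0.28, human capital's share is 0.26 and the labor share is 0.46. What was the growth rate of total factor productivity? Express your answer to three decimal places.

2.942%

Labor's share = 1 − 0.28 − 0.26 = 0.46.
Capital: 0.28 × (-1.6) = -0.448 pp.
Average years of schooling: 0.26 × 2.8 = 0.728 pp.
Employment: 0.46 × 4.3 = 1.978 pp.
TFP growth = 5.2 − 2.258 = 2.942%.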